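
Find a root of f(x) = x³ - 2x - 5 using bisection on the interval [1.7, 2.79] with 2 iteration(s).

f(x) = x³ - 2x - 5
Initial interval: [1.7, 2.79]

Iteration 1:
  c_1 = (1.700000 + 2.790000)/2 = 2.245000
  f(c_1) = f(2.245000) = 1.824856
  f(a) × f(c) < 0, new interval: [1.700000, 2.245000]
Iteration 2:
  c_2 = (1.700000 + 2.245000)/2 = 1.972500
  f(c_2) = f(1.972500) = -1.270483
  f(a) × f(c) ≥ 0, new interval: [1.972500, 2.245000]

After 2 iteration(s), the approximation is c_2 = 1.972500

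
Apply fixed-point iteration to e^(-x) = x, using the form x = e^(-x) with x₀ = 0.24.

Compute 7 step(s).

Equation: e^(-x) = x
Fixed-point form: x = e^(-x)
x₀ = 0.24

x_1 = g(0.240000) = 0.786628
x_2 = g(0.786628) = 0.455378
x_3 = g(0.455378) = 0.634208
x_4 = g(0.634208) = 0.530355
x_5 = g(0.530355) = 0.588396
x_6 = g(0.588396) = 0.555217
x_7 = g(0.555217) = 0.573948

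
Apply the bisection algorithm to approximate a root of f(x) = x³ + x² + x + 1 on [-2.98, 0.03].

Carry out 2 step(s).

f(x) = x³ + x² + x + 1
Initial interval: [-2.98, 0.03]

Iteration 1:
  c_1 = (-2.980000 + 0.030000)/2 = -1.475000
  f(c_1) = f(-1.475000) = -1.508422
  f(a) × f(c) ≥ 0, new interval: [-1.475000, 0.030000]
Iteration 2:
  c_2 = (-1.475000 + 0.030000)/2 = -0.722500
  f(c_2) = f(-0.722500) = 0.422357
  f(a) × f(c) < 0, new interval: [-1.475000, -0.722500]

After 2 iteration(s), the approximation is c_2 = -0.722500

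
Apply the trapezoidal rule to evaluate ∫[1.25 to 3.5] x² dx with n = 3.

f(x) = x²
a = 1.25, b = 3.5, n = 3
h = (b - a)/n = 0.750000

Trapezoidal rule: (h/2)[f(x₀) + 2f(x₁) + 2f(x₂) + ... + f(xₙ)]

x_0 = 1.2500, f(x_0) = 1.562500, coefficient = 1
x_1 = 2.0000, f(x_1) = 4.000000, coefficient = 2
x_2 = 2.7500, f(x_2) = 7.562500, coefficient = 2
x_3 = 3.5000, f(x_3) = 12.250000, coefficient = 1

I ≈ (0.750000/2) × 36.937500 = 13.851562
Exact value: 13.640625
Error: 0.210938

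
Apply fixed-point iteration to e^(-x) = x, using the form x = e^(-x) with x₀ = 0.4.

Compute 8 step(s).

Equation: e^(-x) = x
Fixed-point form: x = e^(-x)
x₀ = 0.4

x_1 = g(0.400000) = 0.670320
x_2 = g(0.670320) = 0.511545
x_3 = g(0.511545) = 0.599569
x_4 = g(0.599569) = 0.549048
x_5 = g(0.549048) = 0.577499
x_6 = g(0.577499) = 0.561300
x_7 = g(0.561300) = 0.570467
x_8 = g(0.570467) = 0.565262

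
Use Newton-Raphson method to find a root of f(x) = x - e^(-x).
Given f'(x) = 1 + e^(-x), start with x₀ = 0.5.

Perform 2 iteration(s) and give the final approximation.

f(x) = x - e^(-x)
f'(x) = 1 + e^(-x)
x₀ = 0.5

Newton-Raphson formula: x_{n+1} = x_n - f(x_n)/f'(x_n)

Iteration 1:
  f(0.500000) = -0.106531
  f'(0.500000) = 1.606531
  x_1 = 0.500000 - (-0.106531)/1.606531 = 0.566311
Iteration 2:
  f(0.566311) = -0.001305
  f'(0.566311) = 1.567616
  x_2 = 0.566311 - (-0.001305)/1.567616 = 0.567143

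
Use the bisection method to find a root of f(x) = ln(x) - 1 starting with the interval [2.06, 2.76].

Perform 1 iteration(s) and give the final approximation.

f(x) = ln(x) - 1
Initial interval: [2.06, 2.76]

Iteration 1:
  c_1 = (2.060000 + 2.760000)/2 = 2.410000
  f(c_1) = f(2.410000) = -0.120373
  f(a) × f(c) ≥ 0, new interval: [2.410000, 2.760000]

After 1 iteration(s), the approximation is c_1 = 2.410000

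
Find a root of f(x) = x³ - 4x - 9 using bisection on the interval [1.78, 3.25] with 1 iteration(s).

f(x) = x³ - 4x - 9
Initial interval: [1.78, 3.25]

Iteration 1:
  c_1 = (1.780000 + 3.250000)/2 = 2.515000
  f(c_1) = f(2.515000) = -3.152059
  f(a) × f(c) ≥ 0, new interval: [2.515000, 3.250000]

After 1 iteration(s), the approximation is c_1 = 2.515000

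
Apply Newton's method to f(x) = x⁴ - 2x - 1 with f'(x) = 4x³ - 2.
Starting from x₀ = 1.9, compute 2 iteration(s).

f(x) = x⁴ - 2x - 1
f'(x) = 4x³ - 2
x₀ = 1.9

Newton-Raphson formula: x_{n+1} = x_n - f(x_n)/f'(x_n)

Iteration 1:
  f(1.900000) = 8.232100
  f'(1.900000) = 25.436000
  x_1 = 1.900000 - 8.232100/25.436000 = 1.576360
Iteration 2:
  f(1.576360) = 2.022066
  f'(1.576360) = 13.668465
  x_2 = 1.576360 - 2.022066/13.668465 = 1.428424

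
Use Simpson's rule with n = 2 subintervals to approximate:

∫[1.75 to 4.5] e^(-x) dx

f(x) = e^(-x)
a = 1.75, b = 4.5, n = 2
h = (b - a)/n = 1.375000

Simpson's rule: (h/3)[f(x₀) + 4f(x₁) + 2f(x₂) + ... + f(xₙ)]

x_0 = 1.7500, f(x_0) = 0.173774, coefficient = 1
x_1 = 3.1250, f(x_1) = 0.043937, coefficient = 4
x_2 = 4.5000, f(x_2) = 0.011109, coefficient = 1

I ≈ (1.375000/3) × 0.360631 = 0.165289
Exact value: 0.162665
Error: 0.002624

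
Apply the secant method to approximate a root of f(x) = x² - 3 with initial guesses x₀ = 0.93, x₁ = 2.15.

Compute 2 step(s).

f(x) = x² - 3
x₀ = 0.93, x₁ = 2.15

Secant formula: x_{n+1} = x_n - f(x_n)(x_n - x_{n-1})/(f(x_n) - f(x_{n-1}))

Iteration 1:
  f(0.930000) = -2.135100
  f(2.150000) = 1.622500
  x_2 = 2.150000 - 1.622500×(2.150000 - 0.930000)/(1.622500 - (-2.135100))
       = 1.623214
Iteration 2:
  f(2.150000) = 1.622500
  f(1.623214) = -0.365175
  x_3 = 1.623214 - (-0.365175)×(1.623214 - 2.150000)/(-0.365175 - 1.622500)
       = 1.719995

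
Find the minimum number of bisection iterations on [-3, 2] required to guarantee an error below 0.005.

We need (b-a)/2^n ≤ 0.005
(2 - (-3))/2^n ≤ 0.005
5/2^n ≤ 0.005
2^n ≥ 1000
n ≥ log₂(1000) = 9.97
n ≥ 10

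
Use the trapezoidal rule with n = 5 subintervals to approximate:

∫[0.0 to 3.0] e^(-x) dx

f(x) = e^(-x)
a = 0.0, b = 3.0, n = 5
h = (b - a)/n = 0.600000

Trapezoidal rule: (h/2)[f(x₀) + 2f(x₁) + 2f(x₂) + ... + f(xₙ)]

x_0 = 0.0000, f(x_0) = 1.000000, coefficient = 1
x_1 = 0.6000, f(x_1) = 0.548812, coefficient = 2
x_2 = 1.2000, f(x_2) = 0.301194, coefficient = 2
x_3 = 1.8000, f(x_3) = 0.165299, coefficient = 2
x_4 = 2.4000, f(x_4) = 0.090718, coefficient = 2
x_5 = 3.0000, f(x_5) = 0.049787, coefficient = 1

I ≈ (0.600000/2) × 3.261832 = 0.978550
Exact value: 0.950213
Error: 0.028337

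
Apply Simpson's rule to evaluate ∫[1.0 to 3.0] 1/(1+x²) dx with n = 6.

f(x) = 1/(1+x²)
a = 1.0, b = 3.0, n = 6
h = (b - a)/n = 0.333333

Simpson's rule: (h/3)[f(x₀) + 4f(x₁) + 2f(x₂) + ... + f(xₙ)]

x_0 = 1.0000, f(x_0) = 0.500000, coefficient = 1
x_1 = 1.3333, f(x_1) = 0.360000, coefficient = 4
x_2 = 1.6667, f(x_2) = 0.264706, coefficient = 2
x_3 = 2.0000, f(x_3) = 0.200000, coefficient = 4
x_4 = 2.3333, f(x_4) = 0.155172, coefficient = 2
x_5 = 2.6667, f(x_5) = 0.123288, coefficient = 4
x_6 = 3.0000, f(x_6) = 0.100000, coefficient = 1

I ≈ (0.333333/3) × 4.172907 = 0.463656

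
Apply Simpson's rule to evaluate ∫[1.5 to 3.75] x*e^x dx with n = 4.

f(x) = x*e^x
a = 1.5, b = 3.75, n = 4
h = (b - a)/n = 0.562500

Simpson's rule: (h/3)[f(x₀) + 4f(x₁) + 2f(x₂) + ... + f(xₙ)]

x_0 = 1.5000, f(x_0) = 6.722534, coefficient = 1
x_1 = 2.0625, f(x_1) = 16.222819, coefficient = 4
x_2 = 2.6250, f(x_2) = 36.237007, coefficient = 2
x_3 = 3.1875, f(x_3) = 77.226056, coefficient = 4
x_4 = 3.7500, f(x_4) = 159.454058, coefficient = 1

I ≈ (0.562500/3) × 612.446105 = 114.833645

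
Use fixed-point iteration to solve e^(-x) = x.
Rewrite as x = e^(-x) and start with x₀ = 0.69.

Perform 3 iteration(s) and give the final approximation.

Equation: e^(-x) = x
Fixed-point form: x = e^(-x)
x₀ = 0.69

x_1 = g(0.690000) = 0.501576
x_2 = g(0.501576) = 0.605575
x_3 = g(0.605575) = 0.545760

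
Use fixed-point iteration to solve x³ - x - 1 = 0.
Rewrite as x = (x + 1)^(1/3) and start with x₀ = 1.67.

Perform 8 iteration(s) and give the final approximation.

Equation: x³ - x - 1 = 0
Fixed-point form: x = (x + 1)^(1/3)
x₀ = 1.67

x_1 = g(1.670000) = 1.387300
x_2 = g(1.387300) = 1.336500
x_3 = g(1.336500) = 1.326952
x_4 = g(1.326952) = 1.325142
x_5 = g(1.325142) = 1.324799
x_6 = g(1.324799) = 1.324733
x_7 = g(1.324733) = 1.324721
x_8 = g(1.324721) = 1.324719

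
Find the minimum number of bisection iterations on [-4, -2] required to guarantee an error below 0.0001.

We need (b-a)/2^n ≤ 0.0001
(-2 - (-4))/2^n ≤ 0.0001
2/2^n ≤ 0.0001
2^n ≥ 20000
n ≥ log₂(20000) = 14.29
n ≥ 15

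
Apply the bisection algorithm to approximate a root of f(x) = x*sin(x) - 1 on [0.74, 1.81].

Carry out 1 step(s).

f(x) = x*sin(x) - 1
Initial interval: [0.74, 1.81]

Iteration 1:
  c_1 = (0.740000 + 1.810000)/2 = 1.275000
  f(c_1) = f(1.275000) = 0.219627
  f(a) × f(c) < 0, new interval: [0.740000, 1.275000]

After 1 iteration(s), the approximation is c_1 = 1.275000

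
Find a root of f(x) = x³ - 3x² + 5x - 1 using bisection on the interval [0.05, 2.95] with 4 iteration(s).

f(x) = x³ - 3x² + 5x - 1
Initial interval: [0.05, 2.95]

Iteration 1:
  c_1 = (0.050000 + 2.950000)/2 = 1.500000
  f(c_1) = f(1.500000) = 3.125000
  f(a) × f(c) < 0, new interval: [0.050000, 1.500000]
Iteration 2:
  c_2 = (0.050000 + 1.500000)/2 = 0.775000
  f(c_2) = f(0.775000) = 1.538609
  f(a) × f(c) < 0, new interval: [0.050000, 0.775000]
Iteration 3:
  c_3 = (0.050000 + 0.775000)/2 = 0.412500
  f(c_3) = f(0.412500) = 0.622221
  f(a) × f(c) < 0, new interval: [0.050000, 0.412500]
Iteration 4:
  c_4 = (0.050000 + 0.412500)/2 = 0.231250
  f(c_4) = f(0.231250) = 0.008187
  f(a) × f(c) < 0, new interval: [0.050000, 0.231250]

After 4 iteration(s), the approximation is c_4 = 0.231250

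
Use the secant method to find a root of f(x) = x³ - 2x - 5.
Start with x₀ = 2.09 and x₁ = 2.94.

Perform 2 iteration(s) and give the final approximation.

f(x) = x³ - 2x - 5
x₀ = 2.09, x₁ = 2.94

Secant formula: x_{n+1} = x_n - f(x_n)(x_n - x_{n-1})/(f(x_n) - f(x_{n-1}))

Iteration 1:
  f(2.090000) = -0.050671
  f(2.940000) = 14.532184
  x_2 = 2.940000 - 14.532184×(2.940000 - 2.090000)/(14.532184 - (-0.050671))
       = 2.092953
Iteration 2:
  f(2.940000) = 14.532184
  f(2.092953) = -0.017820
  x_3 = 2.092953 - (-0.017820)×(2.092953 - 2.940000)/(-0.017820 - 14.532184)
       = 2.093991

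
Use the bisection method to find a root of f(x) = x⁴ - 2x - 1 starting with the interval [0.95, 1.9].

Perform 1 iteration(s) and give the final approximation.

f(x) = x⁴ - 2x - 1
Initial interval: [0.95, 1.9]

Iteration 1:
  c_1 = (0.950000 + 1.900000)/2 = 1.425000
  f(c_1) = f(1.425000) = 0.273438
  f(a) × f(c) < 0, new interval: [0.950000, 1.425000]

After 1 iteration(s), the approximation is c_1 = 1.425000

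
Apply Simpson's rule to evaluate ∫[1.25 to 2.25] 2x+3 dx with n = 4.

f(x) = 2x+3
a = 1.25, b = 2.25, n = 4
h = (b - a)/n = 0.250000

Simpson's rule: (h/3)[f(x₀) + 4f(x₁) + 2f(x₂) + ... + f(xₙ)]

x_0 = 1.2500, f(x_0) = 5.500000, coefficient = 1
x_1 = 1.5000, f(x_1) = 6.000000, coefficient = 4
x_2 = 1.7500, f(x_2) = 6.500000, coefficient = 2
x_3 = 2.0000, f(x_3) = 7.000000, coefficient = 4
x_4 = 2.2500, f(x_4) = 7.500000, coefficient = 1

I ≈ (0.250000/3) × 78.000000 = 6.500000
Exact value: 6.500000
Error: 0.000000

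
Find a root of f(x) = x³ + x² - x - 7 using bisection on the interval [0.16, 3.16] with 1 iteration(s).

f(x) = x³ + x² - x - 7
Initial interval: [0.16, 3.16]

Iteration 1:
  c_1 = (0.160000 + 3.160000)/2 = 1.660000
  f(c_1) = f(1.660000) = -1.330104
  f(a) × f(c) ≥ 0, new interval: [1.660000, 3.160000]

After 1 iteration(s), the approximation is c_1 = 1.660000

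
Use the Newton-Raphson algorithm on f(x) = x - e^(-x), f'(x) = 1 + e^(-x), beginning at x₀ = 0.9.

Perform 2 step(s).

f(x) = x - e^(-x)
f'(x) = 1 + e^(-x)
x₀ = 0.9

Newton-Raphson formula: x_{n+1} = x_n - f(x_n)/f'(x_n)

Iteration 1:
  f(0.900000) = 0.493430
  f'(0.900000) = 1.406570
  x_1 = 0.900000 - 0.493430/1.406570 = 0.549196
Iteration 2:
  f(0.549196) = -0.028218
  f'(0.549196) = 1.577414
  x_2 = 0.549196 - (-0.028218)/1.577414 = 0.567085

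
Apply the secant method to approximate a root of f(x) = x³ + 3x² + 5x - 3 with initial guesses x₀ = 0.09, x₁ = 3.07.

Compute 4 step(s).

f(x) = x³ + 3x² + 5x - 3
x₀ = 0.09, x₁ = 3.07

Secant formula: x_{n+1} = x_n - f(x_n)(x_n - x_{n-1})/(f(x_n) - f(x_{n-1}))

Iteration 1:
  f(0.090000) = -2.524971
  f(3.070000) = 69.559143
  x_2 = 3.070000 - 69.559143×(3.070000 - 0.090000)/(69.559143 - (-2.524971))
       = 0.194384
Iteration 2:
  f(3.070000) = 69.559143
  f(0.194384) = -1.907381
  x_3 = 0.194384 - (-1.907381)×(0.194384 - 3.070000)/(-1.907381 - 69.559143)
       = 0.271132
Iteration 3:
  f(0.194384) = -1.907381
  f(0.271132) = -1.403874
  x_4 = 0.271132 - (-1.403874)×(0.271132 - 0.194384)/(-1.403874 - (-1.907381))
       = 0.485119
Iteration 4:
  f(0.271132) = -1.403874
  f(0.485119) = 0.245783
  x_5 = 0.485119 - 0.245783×(0.485119 - 0.271132)/(0.245783 - (-1.403874))
       = 0.453237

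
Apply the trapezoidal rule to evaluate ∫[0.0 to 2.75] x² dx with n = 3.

f(x) = x²
a = 0.0, b = 2.75, n = 3
h = (b - a)/n = 0.916667

Trapezoidal rule: (h/2)[f(x₀) + 2f(x₁) + 2f(x₂) + ... + f(xₙ)]

x_0 = 0.0000, f(x_0) = 0.000000, coefficient = 1
x_1 = 0.9167, f(x_1) = 0.840278, coefficient = 2
x_2 = 1.8333, f(x_2) = 3.361111, coefficient = 2
x_3 = 2.7500, f(x_3) = 7.562500, coefficient = 1

I ≈ (0.916667/2) × 15.965278 = 7.317419
Exact value: 6.932292
Error: 0.385127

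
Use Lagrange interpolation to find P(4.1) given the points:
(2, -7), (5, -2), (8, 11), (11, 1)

Lagrange interpolation formula:
P(x) = Σ yᵢ × Lᵢ(x)
where Lᵢ(x) = Π_{j≠i} (x - xⱼ)/(xᵢ - xⱼ)

L_0(4.1) = (4.1 - 5)/(2 - 5) × (4.1 - 8)/(2 - 8) × (4.1 - 11)/(2 - 11) = 0.149500
L_1(4.1) = (4.1 - 2)/(5 - 2) × (4.1 - 8)/(5 - 8) × (4.1 - 11)/(5 - 11) = 1.046500
L_2(4.1) = (4.1 - 2)/(8 - 2) × (4.1 - 5)/(8 - 5) × (4.1 - 11)/(8 - 11) = -0.241500
L_3(4.1) = (4.1 - 2)/(11 - 2) × (4.1 - 5)/(11 - 5) × (4.1 - 8)/(11 - 8) = 0.045500

P(4.1) = (-7)×L_0(4.1) + (-2)×L_1(4.1) + 11×L_2(4.1) + 1×L_3(4.1)
P(4.1) = -5.750500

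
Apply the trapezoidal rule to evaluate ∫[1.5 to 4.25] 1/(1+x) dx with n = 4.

f(x) = 1/(1+x)
a = 1.5, b = 4.25, n = 4
h = (b - a)/n = 0.687500

Trapezoidal rule: (h/2)[f(x₀) + 2f(x₁) + 2f(x₂) + ... + f(xₙ)]

x_0 = 1.5000, f(x_0) = 0.400000, coefficient = 1
x_1 = 2.1875, f(x_1) = 0.313725, coefficient = 2
x_2 = 2.8750, f(x_2) = 0.258065, coefficient = 2
x_3 = 3.5625, f(x_3) = 0.219178, coefficient = 2
x_4 = 4.2500, f(x_4) = 0.190476, coefficient = 1

I ≈ (0.687500/2) × 2.172412 = 0.746767
Exact value: 0.741937
Error: 0.004829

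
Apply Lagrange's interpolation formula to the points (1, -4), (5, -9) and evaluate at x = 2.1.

Lagrange interpolation formula:
P(x) = Σ yᵢ × Lᵢ(x)
where Lᵢ(x) = Π_{j≠i} (x - xⱼ)/(xᵢ - xⱼ)

L_0(2.1) = (2.1 - 5)/(1 - 5) = 0.725000
L_1(2.1) = (2.1 - 1)/(5 - 1) = 0.275000

P(2.1) = (-4)×L_0(2.1) + (-9)×L_1(2.1)
P(2.1) = -5.375000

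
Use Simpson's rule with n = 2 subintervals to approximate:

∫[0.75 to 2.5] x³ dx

f(x) = x³
a = 0.75, b = 2.5, n = 2
h = (b - a)/n = 0.875000

Simpson's rule: (h/3)[f(x₀) + 4f(x₁) + 2f(x₂) + ... + f(xₙ)]

x_0 = 0.7500, f(x_0) = 0.421875, coefficient = 1
x_1 = 1.6250, f(x_1) = 4.291016, coefficient = 4
x_2 = 2.5000, f(x_2) = 15.625000, coefficient = 1

I ≈ (0.875000/3) × 33.210938 = 9.686523
Exact value: 9.686523
Error: 0.000000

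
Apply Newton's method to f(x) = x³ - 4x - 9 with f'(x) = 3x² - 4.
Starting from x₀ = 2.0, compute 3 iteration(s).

f(x) = x³ - 4x - 9
f'(x) = 3x² - 4
x₀ = 2.0

Newton-Raphson formula: x_{n+1} = x_n - f(x_n)/f'(x_n)

Iteration 1:
  f(2.000000) = -9.000000
  f'(2.000000) = 8.000000
  x_1 = 2.000000 - (-9.000000)/8.000000 = 3.125000
Iteration 2:
  f(3.125000) = 9.017578
  f'(3.125000) = 25.296875
  x_2 = 3.125000 - 9.017578/25.296875 = 2.768530
Iteration 3:
  f(2.768530) = 1.145993
  f'(2.768530) = 18.994274
  x_3 = 2.768530 - 1.145993/18.994274 = 2.708196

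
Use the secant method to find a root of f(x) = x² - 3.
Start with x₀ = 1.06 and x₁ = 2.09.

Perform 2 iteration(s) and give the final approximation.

f(x) = x² - 3
x₀ = 1.06, x₁ = 2.09

Secant formula: x_{n+1} = x_n - f(x_n)(x_n - x_{n-1})/(f(x_n) - f(x_{n-1}))

Iteration 1:
  f(1.060000) = -1.876400
  f(2.090000) = 1.368100
  x_2 = 2.090000 - 1.368100×(2.090000 - 1.060000)/(1.368100 - (-1.876400))
       = 1.655683
Iteration 2:
  f(2.090000) = 1.368100
  f(1.655683) = -0.258715
  x_3 = 1.655683 - (-0.258715)×(1.655683 - 2.090000)/(-0.258715 - 1.368100)
       = 1.724753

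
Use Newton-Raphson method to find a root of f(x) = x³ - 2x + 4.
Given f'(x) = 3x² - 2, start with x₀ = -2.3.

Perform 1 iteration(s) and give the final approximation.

f(x) = x³ - 2x + 4
f'(x) = 3x² - 2
x₀ = -2.3

Newton-Raphson formula: x_{n+1} = x_n - f(x_n)/f'(x_n)

Iteration 1:
  f(-2.300000) = -3.567000
  f'(-2.300000) = 13.870000
  x_1 = -2.300000 - (-3.567000)/13.870000 = -2.042826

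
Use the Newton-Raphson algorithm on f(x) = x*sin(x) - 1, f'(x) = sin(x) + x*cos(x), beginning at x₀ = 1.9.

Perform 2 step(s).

f(x) = x*sin(x) - 1
f'(x) = sin(x) + x*cos(x)
x₀ = 1.9

Newton-Raphson formula: x_{n+1} = x_n - f(x_n)/f'(x_n)

Iteration 1:
  f(1.900000) = 0.797970
  f'(1.900000) = 0.332050
  x_1 = 1.900000 - 0.797970/0.332050 = -0.503163
Iteration 2:
  f(-0.503163) = -0.757375
  f'(-0.503163) = -0.923001
  x_2 = -0.503163 - (-0.757375)/(-0.923001) = -1.323720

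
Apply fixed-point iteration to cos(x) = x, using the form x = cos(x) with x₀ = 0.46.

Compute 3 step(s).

Equation: cos(x) = x
Fixed-point form: x = cos(x)
x₀ = 0.46

x_1 = g(0.460000) = 0.896052
x_2 = g(0.896052) = 0.624697
x_3 = g(0.624697) = 0.811140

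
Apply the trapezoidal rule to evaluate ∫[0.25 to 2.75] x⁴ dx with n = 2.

f(x) = x⁴
a = 0.25, b = 2.75, n = 2
h = (b - a)/n = 1.250000

Trapezoidal rule: (h/2)[f(x₀) + 2f(x₁) + 2f(x₂) + ... + f(xₙ)]

x_0 = 0.2500, f(x_0) = 0.003906, coefficient = 1
x_1 = 1.5000, f(x_1) = 5.062500, coefficient = 2
x_2 = 2.7500, f(x_2) = 57.191406, coefficient = 1

I ≈ (1.250000/2) × 67.320312 = 42.075195
Exact value: 31.455078
Error: 10.620117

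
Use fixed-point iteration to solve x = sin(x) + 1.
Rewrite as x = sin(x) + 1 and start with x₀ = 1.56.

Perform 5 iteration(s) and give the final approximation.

Equation: x = sin(x) + 1
Fixed-point form: x = sin(x) + 1
x₀ = 1.56

x_1 = g(1.560000) = 1.999942
x_2 = g(1.999942) = 1.909322
x_3 = g(1.909322) = 1.943245
x_4 = g(1.943245) = 1.931439
x_5 = g(1.931439) = 1.935670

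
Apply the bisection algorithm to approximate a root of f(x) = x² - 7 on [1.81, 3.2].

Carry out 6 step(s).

f(x) = x² - 7
Initial interval: [1.81, 3.2]

Iteration 1:
  c_1 = (1.810000 + 3.200000)/2 = 2.505000
  f(c_1) = f(2.505000) = -0.724975
  f(a) × f(c) ≥ 0, new interval: [2.505000, 3.200000]
Iteration 2:
  c_2 = (2.505000 + 3.200000)/2 = 2.852500
  f(c_2) = f(2.852500) = 1.136756
  f(a) × f(c) < 0, new interval: [2.505000, 2.852500]
Iteration 3:
  c_3 = (2.505000 + 2.852500)/2 = 2.678750
  f(c_3) = f(2.678750) = 0.175702
  f(a) × f(c) < 0, new interval: [2.505000, 2.678750]
Iteration 4:
  c_4 = (2.505000 + 2.678750)/2 = 2.591875
  f(c_4) = f(2.591875) = -0.282184
  f(a) × f(c) ≥ 0, new interval: [2.591875, 2.678750]
Iteration 5:
  c_5 = (2.591875 + 2.678750)/2 = 2.635312
  f(c_5) = f(2.635312) = -0.055128
  f(a) × f(c) ≥ 0, new interval: [2.635312, 2.678750]
Iteration 6:
  c_6 = (2.635312 + 2.678750)/2 = 2.657031
  f(c_6) = f(2.657031) = 0.059815
  f(a) × f(c) < 0, new interval: [2.635312, 2.657031]

After 6 iteration(s), the approximation is c_6 = 2.657031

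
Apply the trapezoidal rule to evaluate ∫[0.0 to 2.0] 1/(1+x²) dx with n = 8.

f(x) = 1/(1+x²)
a = 0.0, b = 2.0, n = 8
h = (b - a)/n = 0.250000

Trapezoidal rule: (h/2)[f(x₀) + 2f(x₁) + 2f(x₂) + ... + f(xₙ)]

x_0 = 0.0000, f(x_0) = 1.000000, coefficient = 1
x_1 = 0.2500, f(x_1) = 0.941176, coefficient = 2
x_2 = 0.5000, f(x_2) = 0.800000, coefficient = 2
x_3 = 0.7500, f(x_3) = 0.640000, coefficient = 2
x_4 = 1.0000, f(x_4) = 0.500000, coefficient = 2
x_5 = 1.2500, f(x_5) = 0.390244, coefficient = 2
x_6 = 1.5000, f(x_6) = 0.307692, coefficient = 2
x_7 = 1.7500, f(x_7) = 0.246154, coefficient = 2
x_8 = 2.0000, f(x_8) = 0.200000, coefficient = 1

I ≈ (0.250000/2) × 8.850533 = 1.106317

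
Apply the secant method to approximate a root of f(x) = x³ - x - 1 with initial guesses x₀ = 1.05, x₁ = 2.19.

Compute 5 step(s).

f(x) = x³ - x - 1
x₀ = 1.05, x₁ = 2.19

Secant formula: x_{n+1} = x_n - f(x_n)(x_n - x_{n-1})/(f(x_n) - f(x_{n-1}))

Iteration 1:
  f(1.050000) = -0.892375
  f(2.190000) = 7.313459
  x_2 = 2.190000 - 7.313459×(2.190000 - 1.050000)/(7.313459 - (-0.892375))
       = 1.173974
Iteration 2:
  f(2.190000) = 7.313459
  f(1.173974) = -0.555986
  x_3 = 1.173974 - (-0.555986)×(1.173974 - 2.190000)/(-0.555986 - 7.313459)
       = 1.245757
Iteration 3:
  f(1.173974) = -0.555986
  f(1.245757) = -0.312453
  x_4 = 1.245757 - (-0.312453)×(1.245757 - 1.173974)/(-0.312453 - (-0.555986))
       = 1.337855
Iteration 4:
  f(1.245757) = -0.312453
  f(1.337855) = 0.056714
  x_5 = 1.337855 - 0.056714×(1.337855 - 1.245757)/(0.056714 - (-0.312453))
       = 1.323707
Iteration 5:
  f(1.337855) = 0.056714
  f(1.323707) = -0.004309
  x_6 = 1.323707 - (-0.004309)×(1.323707 - 1.337855)/(-0.004309 - 0.056714)
       = 1.324706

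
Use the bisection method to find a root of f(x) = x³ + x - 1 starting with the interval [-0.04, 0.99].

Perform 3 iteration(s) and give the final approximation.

f(x) = x³ + x - 1
Initial interval: [-0.04, 0.99]

Iteration 1:
  c_1 = (-0.040000 + 0.990000)/2 = 0.475000
  f(c_1) = f(0.475000) = -0.417828
  f(a) × f(c) ≥ 0, new interval: [0.475000, 0.990000]
Iteration 2:
  c_2 = (0.475000 + 0.990000)/2 = 0.732500
  f(c_2) = f(0.732500) = 0.125527
  f(a) × f(c) < 0, new interval: [0.475000, 0.732500]
Iteration 3:
  c_3 = (0.475000 + 0.732500)/2 = 0.603750
  f(c_3) = f(0.603750) = -0.176175
  f(a) × f(c) ≥ 0, new interval: [0.603750, 0.732500]

After 3 iteration(s), the approximation is c_3 = 0.603750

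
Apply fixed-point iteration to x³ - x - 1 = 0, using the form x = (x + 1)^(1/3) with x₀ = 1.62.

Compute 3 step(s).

Equation: x³ - x - 1 = 0
Fixed-point form: x = (x + 1)^(1/3)
x₀ = 1.62

x_1 = g(1.620000) = 1.378586
x_2 = g(1.378586) = 1.334872
x_3 = g(1.334872) = 1.326644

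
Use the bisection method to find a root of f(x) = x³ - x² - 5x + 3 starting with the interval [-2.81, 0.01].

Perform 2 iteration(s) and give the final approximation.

f(x) = x³ - x² - 5x + 3
Initial interval: [-2.81, 0.01]

Iteration 1:
  c_1 = (-2.810000 + 0.010000)/2 = -1.400000
  f(c_1) = f(-1.400000) = 5.296000
  f(a) × f(c) < 0, new interval: [-2.810000, -1.400000]
Iteration 2:
  c_2 = (-2.810000 + (-1.400000))/2 = -2.105000
  f(c_2) = f(-2.105000) = -0.233333
  f(a) × f(c) ≥ 0, new interval: [-2.105000, -1.400000]

After 2 iteration(s), the approximation is c_2 = -2.105000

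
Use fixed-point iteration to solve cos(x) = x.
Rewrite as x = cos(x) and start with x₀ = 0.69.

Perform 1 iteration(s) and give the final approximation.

Equation: cos(x) = x
Fixed-point form: x = cos(x)
x₀ = 0.69

x_1 = g(0.690000) = 0.771246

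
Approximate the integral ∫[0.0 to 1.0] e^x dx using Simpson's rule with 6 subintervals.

f(x) = e^x
a = 0.0, b = 1.0, n = 6
h = (b - a)/n = 0.166667

Simpson's rule: (h/3)[f(x₀) + 4f(x₁) + 2f(x₂) + ... + f(xₙ)]

x_0 = 0.0000, f(x_0) = 1.000000, coefficient = 1
x_1 = 0.1667, f(x_1) = 1.181360, coefficient = 4
x_2 = 0.3333, f(x_2) = 1.395612, coefficient = 2
x_3 = 0.5000, f(x_3) = 1.648721, coefficient = 4
x_4 = 0.6667, f(x_4) = 1.947734, coefficient = 2
x_5 = 0.8333, f(x_5) = 2.300976, coefficient = 4
x_6 = 1.0000, f(x_6) = 2.718282, coefficient = 1

I ≈ (0.166667/3) × 30.929205 = 1.718289
Exact value: 1.718282
Error: 0.000007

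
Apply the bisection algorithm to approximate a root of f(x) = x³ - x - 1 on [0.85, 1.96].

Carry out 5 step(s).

f(x) = x³ - x - 1
Initial interval: [0.85, 1.96]

Iteration 1:
  c_1 = (0.850000 + 1.960000)/2 = 1.405000
  f(c_1) = f(1.405000) = 0.368505
  f(a) × f(c) < 0, new interval: [0.850000, 1.405000]
Iteration 2:
  c_2 = (0.850000 + 1.405000)/2 = 1.127500
  f(c_2) = f(1.127500) = -0.694159
  f(a) × f(c) ≥ 0, new interval: [1.127500, 1.405000]
Iteration 3:
  c_3 = (1.127500 + 1.405000)/2 = 1.266250
  f(c_3) = f(1.266250) = -0.235959
  f(a) × f(c) ≥ 0, new interval: [1.266250, 1.405000]
Iteration 4:
  c_4 = (1.266250 + 1.405000)/2 = 1.335625
  f(c_4) = f(1.335625) = 0.046989
  f(a) × f(c) < 0, new interval: [1.266250, 1.335625]
Iteration 5:
  c_5 = (1.266250 + 1.335625)/2 = 1.300937
  f(c_5) = f(1.300937) = -0.099181
  f(a) × f(c) ≥ 0, new interval: [1.300937, 1.335625]

After 5 iteration(s), the approximation is c_5 = 1.300937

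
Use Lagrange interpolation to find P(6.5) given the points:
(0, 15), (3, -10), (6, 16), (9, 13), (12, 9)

Lagrange interpolation formula:
P(x) = Σ yᵢ × Lᵢ(x)
where Lᵢ(x) = Π_{j≠i} (x - xⱼ)/(xᵢ - xⱼ)

L_0(6.5) = (6.5 - 3)/(0 - 3) × (6.5 - 6)/(0 - 6) × (6.5 - 9)/(0 - 9) × (6.5 - 12)/(0 - 12) = 0.012378
L_1(6.5) = (6.5 - 0)/(3 - 0) × (6.5 - 6)/(3 - 6) × (6.5 - 9)/(3 - 9) × (6.5 - 12)/(3 - 12) = -0.091950
L_2(6.5) = (6.5 - 0)/(6 - 0) × (6.5 - 3)/(6 - 3) × (6.5 - 9)/(6 - 9) × (6.5 - 12)/(6 - 12) = 0.965471
L_3(6.5) = (6.5 - 0)/(9 - 0) × (6.5 - 3)/(9 - 3) × (6.5 - 6)/(9 - 6) × (6.5 - 12)/(9 - 12) = 0.128729
L_4(6.5) = (6.5 - 0)/(12 - 0) × (6.5 - 3)/(12 - 3) × (6.5 - 6)/(12 - 6) × (6.5 - 9)/(12 - 9) = -0.014628

P(6.5) = 15×L_0(6.5) + (-10)×L_1(6.5) + 16×L_2(6.5) + 13×L_3(6.5) + 9×L_4(6.5)
P(6.5) = 18.094522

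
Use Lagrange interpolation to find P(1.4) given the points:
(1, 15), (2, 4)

Lagrange interpolation formula:
P(x) = Σ yᵢ × Lᵢ(x)
where Lᵢ(x) = Π_{j≠i} (x - xⱼ)/(xᵢ - xⱼ)

L_0(1.4) = (1.4 - 2)/(1 - 2) = 0.600000
L_1(1.4) = (1.4 - 1)/(2 - 1) = 0.400000

P(1.4) = 15×L_0(1.4) + 4×L_1(1.4)
P(1.4) = 10.600000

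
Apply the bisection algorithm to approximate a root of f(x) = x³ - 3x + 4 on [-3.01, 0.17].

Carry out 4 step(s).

f(x) = x³ - 3x + 4
Initial interval: [-3.01, 0.17]

Iteration 1:
  c_1 = (-3.010000 + 0.170000)/2 = -1.420000
  f(c_1) = f(-1.420000) = 5.396712
  f(a) × f(c) < 0, new interval: [-3.010000, -1.420000]
Iteration 2:
  c_2 = (-3.010000 + (-1.420000))/2 = -2.215000
  f(c_2) = f(-2.215000) = -0.222288
  f(a) × f(c) ≥ 0, new interval: [-2.215000, -1.420000]
Iteration 3:
  c_3 = (-2.215000 + (-1.420000))/2 = -1.817500
  f(c_3) = f(-1.817500) = 3.448741
  f(a) × f(c) < 0, new interval: [-2.215000, -1.817500]
Iteration 4:
  c_4 = (-2.215000 + (-1.817500))/2 = -2.016250
  f(c_4) = f(-2.016250) = 1.852161
  f(a) × f(c) < 0, new interval: [-2.215000, -2.016250]

After 4 iteration(s), the approximation is c_4 = -2.016250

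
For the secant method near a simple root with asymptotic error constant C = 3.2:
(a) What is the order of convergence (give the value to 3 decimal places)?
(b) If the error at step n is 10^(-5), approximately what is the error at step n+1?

(a) Secant method has superlinear convergence with order φ = (1+√5)/2 ≈ 1.618.
    This means |e_{n+1}| ≈ C|e_n|^1.618.

(b) With |e_n| = 10^(-5) and C = 3.2:
    |e_{n+1}| ≈ 3.2 × (10^(-5))^1.618 = 3.2 × 10^(-8.09)

(a) ≈ 1.618 (golden ratio); (b) |e_{n+1}| ≈ 2.600e-08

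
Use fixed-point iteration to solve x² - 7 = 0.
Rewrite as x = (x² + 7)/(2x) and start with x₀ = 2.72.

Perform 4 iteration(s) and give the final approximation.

Equation: x² - 7 = 0
Fixed-point form: x = (x² + 7)/(2x)
x₀ = 2.72

x_1 = g(2.720000) = 2.646765
x_2 = g(2.646765) = 2.645752
x_3 = g(2.645752) = 2.645751
x_4 = g(2.645751) = 2.645751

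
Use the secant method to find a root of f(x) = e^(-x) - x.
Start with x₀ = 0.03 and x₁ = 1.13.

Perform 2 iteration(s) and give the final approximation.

f(x) = e^(-x) - x
x₀ = 0.03, x₁ = 1.13

Secant formula: x_{n+1} = x_n - f(x_n)(x_n - x_{n-1})/(f(x_n) - f(x_{n-1}))

Iteration 1:
  f(0.030000) = 0.940446
  f(1.130000) = -0.806967
  x_2 = 1.130000 - (-0.806967)×(1.130000 - 0.030000)/(-0.806967 - 0.940446)
       = 0.622013
Iteration 2:
  f(1.130000) = -0.806967
  f(0.622013) = -0.085150
  x_3 = 0.622013 - (-0.085150)×(0.622013 - 1.130000)/(-0.085150 - (-0.806967))
       = 0.562087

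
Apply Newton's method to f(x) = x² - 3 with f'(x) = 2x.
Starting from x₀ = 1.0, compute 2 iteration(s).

f(x) = x² - 3
f'(x) = 2x
x₀ = 1.0

Newton-Raphson formula: x_{n+1} = x_n - f(x_n)/f'(x_n)

Iteration 1:
  f(1.000000) = -2.000000
  f'(1.000000) = 2.000000
  x_1 = 1.000000 - (-2.000000)/2.000000 = 2.000000
Iteration 2:
  f(2.000000) = 1.000000
  f'(2.000000) = 4.000000
  x_2 = 2.000000 - 1.000000/4.000000 = 1.750000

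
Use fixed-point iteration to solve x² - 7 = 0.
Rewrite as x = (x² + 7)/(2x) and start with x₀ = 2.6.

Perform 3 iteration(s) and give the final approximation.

Equation: x² - 7 = 0
Fixed-point form: x = (x² + 7)/(2x)
x₀ = 2.6

x_1 = g(2.600000) = 2.646154
x_2 = g(2.646154) = 2.645751
x_3 = g(2.645751) = 2.645751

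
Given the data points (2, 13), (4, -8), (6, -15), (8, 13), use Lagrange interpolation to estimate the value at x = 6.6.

Lagrange interpolation formula:
P(x) = Σ yᵢ × Lᵢ(x)
where Lᵢ(x) = Π_{j≠i} (x - xⱼ)/(xᵢ - xⱼ)

L_0(6.6) = (6.6 - 4)/(2 - 4) × (6.6 - 6)/(2 - 6) × (6.6 - 8)/(2 - 8) = 0.045500
L_1(6.6) = (6.6 - 2)/(4 - 2) × (6.6 - 6)/(4 - 6) × (6.6 - 8)/(4 - 8) = -0.241500
L_2(6.6) = (6.6 - 2)/(6 - 2) × (6.6 - 4)/(6 - 4) × (6.6 - 8)/(6 - 8) = 1.046500
L_3(6.6) = (6.6 - 2)/(8 - 2) × (6.6 - 4)/(8 - 4) × (6.6 - 6)/(8 - 6) = 0.149500

P(6.6) = 13×L_0(6.6) + (-8)×L_1(6.6) + (-15)×L_2(6.6) + 13×L_3(6.6)
P(6.6) = -11.230500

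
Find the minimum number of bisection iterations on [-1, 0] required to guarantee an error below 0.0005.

We need (b-a)/2^n ≤ 0.0005
(0 - (-1))/2^n ≤ 0.0005
1/2^n ≤ 0.0005
2^n ≥ 2000
n ≥ log₂(2000) = 10.97
n ≥ 11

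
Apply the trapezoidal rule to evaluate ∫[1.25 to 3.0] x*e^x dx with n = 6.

f(x) = x*e^x
a = 1.25, b = 3.0, n = 6
h = (b - a)/n = 0.291667

Trapezoidal rule: (h/2)[f(x₀) + 2f(x₁) + 2f(x₂) + ... + f(xₙ)]

x_0 = 1.2500, f(x_0) = 4.362929, coefficient = 1
x_1 = 1.5417, f(x_1) = 7.203239, coefficient = 2
x_2 = 1.8333, f(x_2) = 11.466952, coefficient = 2
x_3 = 2.1250, f(x_3) = 17.792407, coefficient = 2
x_4 = 2.4167, f(x_4) = 27.087053, coefficient = 2
x_5 = 2.7083, f(x_5) = 40.636504, coefficient = 2
x_6 = 3.0000, f(x_6) = 60.256611, coefficient = 1

I ≈ (0.291667/2) × 272.991848 = 39.811311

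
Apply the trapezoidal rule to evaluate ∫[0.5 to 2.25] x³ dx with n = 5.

f(x) = x³
a = 0.5, b = 2.25, n = 5
h = (b - a)/n = 0.350000

Trapezoidal rule: (h/2)[f(x₀) + 2f(x₁) + 2f(x₂) + ... + f(xₙ)]

x_0 = 0.5000, f(x_0) = 0.125000, coefficient = 1
x_1 = 0.8500, f(x_1) = 0.614125, coefficient = 2
x_2 = 1.2000, f(x_2) = 1.728000, coefficient = 2
x_3 = 1.5500, f(x_3) = 3.723875, coefficient = 2
x_4 = 1.9000, f(x_4) = 6.859000, coefficient = 2
x_5 = 2.2500, f(x_5) = 11.390625, coefficient = 1

I ≈ (0.350000/2) × 37.365625 = 6.538984
Exact value: 6.391602
Error: 0.147383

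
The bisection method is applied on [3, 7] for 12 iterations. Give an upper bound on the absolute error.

Bisection error bound: |error| ≤ (b-a)/2^n
|error| ≤ (7 - 3)/2^12 = 4/2^12
|error| ≤ 0.0009765625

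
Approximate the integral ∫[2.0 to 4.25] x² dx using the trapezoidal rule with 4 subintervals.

f(x) = x²
a = 2.0, b = 4.25, n = 4
h = (b - a)/n = 0.562500

Trapezoidal rule: (h/2)[f(x₀) + 2f(x₁) + 2f(x₂) + ... + f(xₙ)]

x_0 = 2.0000, f(x_0) = 4.000000, coefficient = 1
x_1 = 2.5625, f(x_1) = 6.566406, coefficient = 2
x_2 = 3.1250, f(x_2) = 9.765625, coefficient = 2
x_3 = 3.6875, f(x_3) = 13.597656, coefficient = 2
x_4 = 4.2500, f(x_4) = 18.062500, coefficient = 1

I ≈ (0.562500/2) × 81.921875 = 23.040527
Exact value: 22.921875
Error: 0.118652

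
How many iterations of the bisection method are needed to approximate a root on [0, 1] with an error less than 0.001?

We need (b-a)/2^n ≤ 0.001
(1 - 0)/2^n ≤ 0.001
1/2^n ≤ 0.001
2^n ≥ 1000
n ≥ log₂(1000) = 9.97
n ≥ 10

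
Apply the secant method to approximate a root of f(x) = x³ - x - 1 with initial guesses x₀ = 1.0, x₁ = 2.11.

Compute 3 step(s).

f(x) = x³ - x - 1
x₀ = 1.0, x₁ = 2.11

Secant formula: x_{n+1} = x_n - f(x_n)(x_n - x_{n-1})/(f(x_n) - f(x_{n-1}))

Iteration 1:
  f(1.000000) = -1.000000
  f(2.110000) = 6.283931
  x_2 = 2.110000 - 6.283931×(2.110000 - 1.000000)/(6.283931 - (-1.000000))
       = 1.152390
Iteration 2:
  f(2.110000) = 6.283931
  f(1.152390) = -0.622012
  x_3 = 1.152390 - (-0.622012)×(1.152390 - 2.110000)/(-0.622012 - 6.283931)
       = 1.238641
Iteration 3:
  f(1.152390) = -0.622012
  f(1.238641) = -0.338278
  x_4 = 1.238641 - (-0.338278)×(1.238641 - 1.152390)/(-0.338278 - (-0.622012))
       = 1.341473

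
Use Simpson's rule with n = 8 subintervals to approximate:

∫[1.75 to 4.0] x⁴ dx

f(x) = x⁴
a = 1.75, b = 4.0, n = 8
h = (b - a)/n = 0.281250

Simpson's rule: (h/3)[f(x₀) + 4f(x₁) + 2f(x₂) + ... + f(xₙ)]

x_0 = 1.7500, f(x_0) = 9.378906, coefficient = 1
x_1 = 2.0312, f(x_1) = 17.023683, coefficient = 4
x_2 = 2.3125, f(x_2) = 28.597427, coefficient = 2
x_3 = 2.5938, f(x_3) = 45.259782, coefficient = 4
x_4 = 2.8750, f(x_4) = 68.320557, coefficient = 2
x_5 = 3.1562, f(x_5) = 99.239732, coefficient = 4
x_6 = 3.4375, f(x_6) = 139.627457, coefficient = 2
x_7 = 3.7188, f(x_7) = 191.244050, coefficient = 4
x_8 = 4.0000, f(x_8) = 256.000000, coefficient = 1

I ≈ (0.281250/3) × 2149.538773 = 201.519260
Exact value: 201.517383
Error: 0.001877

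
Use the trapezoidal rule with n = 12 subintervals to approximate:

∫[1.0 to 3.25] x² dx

f(x) = x²
a = 1.0, b = 3.25, n = 12
h = (b - a)/n = 0.187500

Trapezoidal rule: (h/2)[f(x₀) + 2f(x₁) + 2f(x₂) + ... + f(xₙ)]

x_0 = 1.0000, f(x_0) = 1.000000, coefficient = 1
x_1 = 1.1875, f(x_1) = 1.410156, coefficient = 2
x_2 = 1.3750, f(x_2) = 1.890625, coefficient = 2
x_3 = 1.5625, f(x_3) = 2.441406, coefficient = 2
x_4 = 1.7500, f(x_4) = 3.062500, coefficient = 2
x_5 = 1.9375, f(x_5) = 3.753906, coefficient = 2
x_6 = 2.1250, f(x_6) = 4.515625, coefficient = 2
x_7 = 2.3125, f(x_7) = 5.347656, coefficient = 2
x_8 = 2.5000, f(x_8) = 6.250000, coefficient = 2
x_9 = 2.6875, f(x_9) = 7.222656, coefficient = 2
x_10 = 2.8750, f(x_10) = 8.265625, coefficient = 2
x_11 = 3.0625, f(x_11) = 9.378906, coefficient = 2
x_12 = 3.2500, f(x_12) = 10.562500, coefficient = 1

I ≈ (0.187500/2) × 118.640625 = 11.122559
Exact value: 11.109375
Error: 0.013184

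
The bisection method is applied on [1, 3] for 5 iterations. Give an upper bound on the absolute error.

Bisection error bound: |error| ≤ (b-a)/2^n
|error| ≤ (3 - 1)/2^5 = 2/2^5
|error| ≤ 0.0625000000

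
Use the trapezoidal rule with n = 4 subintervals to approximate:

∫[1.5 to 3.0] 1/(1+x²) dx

f(x) = 1/(1+x²)
a = 1.5, b = 3.0, n = 4
h = (b - a)/n = 0.375000

Trapezoidal rule: (h/2)[f(x₀) + 2f(x₁) + 2f(x₂) + ... + f(xₙ)]

x_0 = 1.5000, f(x_0) = 0.307692, coefficient = 1
x_1 = 1.8750, f(x_1) = 0.221453, coefficient = 2
x_2 = 2.2500, f(x_2) = 0.164948, coefficient = 2
x_3 = 2.6250, f(x_3) = 0.126733, coefficient = 2
x_4 = 3.0000, f(x_4) = 0.100000, coefficient = 1

I ≈ (0.375000/2) × 1.433961 = 0.268868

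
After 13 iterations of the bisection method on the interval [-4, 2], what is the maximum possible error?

Bisection error bound: |error| ≤ (b-a)/2^n
|error| ≤ (2 - (-4))/2^13 = 6/2^13
|error| ≤ 0.0007324219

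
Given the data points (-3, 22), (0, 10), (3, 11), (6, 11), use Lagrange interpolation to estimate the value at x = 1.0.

Lagrange interpolation formula:
P(x) = Σ yᵢ × Lᵢ(x)
where Lᵢ(x) = Π_{j≠i} (x - xⱼ)/(xᵢ - xⱼ)

L_0(1.0) = (1.0 - 0)/(-3 - 0) × (1.0 - 3)/(-3 - 3) × (1.0 - 6)/(-3 - 6) = -0.061728
L_1(1.0) = (1.0 - (-3))/(0 - (-3)) × (1.0 - 3)/(0 - 3) × (1.0 - 6)/(0 - 6) = 0.740741
L_2(1.0) = (1.0 - (-3))/(3 - (-3)) × (1.0 - 0)/(3 - 0) × (1.0 - 6)/(3 - 6) = 0.370370
L_3(1.0) = (1.0 - (-3))/(6 - (-3)) × (1.0 - 0)/(6 - 0) × (1.0 - 3)/(6 - 3) = -0.049383

P(1.0) = 22×L_0(1.0) + 10×L_1(1.0) + 11×L_2(1.0) + 11×L_3(1.0)
P(1.0) = 9.580247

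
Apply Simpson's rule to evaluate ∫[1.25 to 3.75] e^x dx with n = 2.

f(x) = e^x
a = 1.25, b = 3.75, n = 2
h = (b - a)/n = 1.250000

Simpson's rule: (h/3)[f(x₀) + 4f(x₁) + 2f(x₂) + ... + f(xₙ)]

x_0 = 1.2500, f(x_0) = 3.490343, coefficient = 1
x_1 = 2.5000, f(x_1) = 12.182494, coefficient = 4
x_2 = 3.7500, f(x_2) = 42.521082, coefficient = 1

I ≈ (1.250000/3) × 94.741401 = 39.475584
Exact value: 39.030739
Error: 0.444845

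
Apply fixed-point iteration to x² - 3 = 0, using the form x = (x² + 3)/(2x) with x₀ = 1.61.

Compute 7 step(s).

Equation: x² - 3 = 0
Fixed-point form: x = (x² + 3)/(2x)
x₀ = 1.61

x_1 = g(1.610000) = 1.736677
x_2 = g(1.736677) = 1.732057
x_3 = g(1.732057) = 1.732051
x_4 = g(1.732051) = 1.732051
x_5 = g(1.732051) = 1.732051
x_6 = g(1.732051) = 1.732051
x_7 = g(1.732051) = 1.732051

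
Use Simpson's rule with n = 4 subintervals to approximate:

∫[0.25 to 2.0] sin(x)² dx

f(x) = sin(x)²
a = 0.25, b = 2.0, n = 4
h = (b - a)/n = 0.437500

Simpson's rule: (h/3)[f(x₀) + 4f(x₁) + 2f(x₂) + ... + f(xₙ)]

x_0 = 0.2500, f(x_0) = 0.061209, coefficient = 1
x_1 = 0.6875, f(x_1) = 0.402726, coefficient = 4
x_2 = 1.1250, f(x_2) = 0.814087, coefficient = 2
x_3 = 1.5625, f(x_3) = 0.999931, coefficient = 4
x_4 = 2.0000, f(x_4) = 0.826822, coefficient = 1

I ≈ (0.437500/3) × 8.126833 = 1.185163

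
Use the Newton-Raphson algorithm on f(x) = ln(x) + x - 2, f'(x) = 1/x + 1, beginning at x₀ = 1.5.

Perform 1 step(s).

f(x) = ln(x) + x - 2
f'(x) = 1/x + 1
x₀ = 1.5

Newton-Raphson formula: x_{n+1} = x_n - f(x_n)/f'(x_n)

Iteration 1:
  f(1.500000) = -0.094535
  f'(1.500000) = 1.666667
  x_1 = 1.500000 - (-0.094535)/1.666667 = 1.556721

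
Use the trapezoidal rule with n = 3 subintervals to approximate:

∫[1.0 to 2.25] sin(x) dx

f(x) = sin(x)
a = 1.0, b = 2.25, n = 3
h = (b - a)/n = 0.416667

Trapezoidal rule: (h/2)[f(x₀) + 2f(x₁) + 2f(x₂) + ... + f(xₙ)]

x_0 = 1.0000, f(x_0) = 0.841471, coefficient = 1
x_1 = 1.4167, f(x_1) = 0.988146, coefficient = 2
x_2 = 1.8333, f(x_2) = 0.965735, coefficient = 2
x_3 = 2.2500, f(x_3) = 0.778073, coefficient = 1

I ≈ (0.416667/2) × 5.527305 = 1.151522
Exact value: 1.168476
Error: 0.016954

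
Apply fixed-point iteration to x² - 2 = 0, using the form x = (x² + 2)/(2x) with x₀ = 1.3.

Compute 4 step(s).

Equation: x² - 2 = 0
Fixed-point form: x = (x² + 2)/(2x)
x₀ = 1.3

x_1 = g(1.300000) = 1.419231
x_2 = g(1.419231) = 1.414222
x_3 = g(1.414222) = 1.414214
x_4 = g(1.414214) = 1.414214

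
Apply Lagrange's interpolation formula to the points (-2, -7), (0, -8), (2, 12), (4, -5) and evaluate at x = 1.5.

Lagrange interpolation formula:
P(x) = Σ yᵢ × Lᵢ(x)
where Lᵢ(x) = Π_{j≠i} (x - xⱼ)/(xᵢ - xⱼ)

L_0(1.5) = (1.5 - 0)/(-2 - 0) × (1.5 - 2)/(-2 - 2) × (1.5 - 4)/(-2 - 4) = -0.039062
L_1(1.5) = (1.5 - (-2))/(0 - (-2)) × (1.5 - 2)/(0 - 2) × (1.5 - 4)/(0 - 4) = 0.273438
L_2(1.5) = (1.5 - (-2))/(2 - (-2)) × (1.5 - 0)/(2 - 0) × (1.5 - 4)/(2 - 4) = 0.820312
L_3(1.5) = (1.5 - (-2))/(4 - (-2)) × (1.5 - 0)/(4 - 0) × (1.5 - 2)/(4 - 2) = -0.054688

P(1.5) = (-7)×L_0(1.5) + (-8)×L_1(1.5) + 12×L_2(1.5) + (-5)×L_3(1.5)
P(1.5) = 8.203125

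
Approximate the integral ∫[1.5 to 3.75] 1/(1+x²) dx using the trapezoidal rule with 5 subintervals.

f(x) = 1/(1+x²)
a = 1.5, b = 3.75, n = 5
h = (b - a)/n = 0.450000

Trapezoidal rule: (h/2)[f(x₀) + 2f(x₁) + 2f(x₂) + ... + f(xₙ)]

x_0 = 1.5000, f(x_0) = 0.307692, coefficient = 1
x_1 = 1.9500, f(x_1) = 0.208225, coefficient = 2
x_2 = 2.4000, f(x_2) = 0.147929, coefficient = 2
x_3 = 2.8500, f(x_3) = 0.109619, coefficient = 2
x_4 = 3.3000, f(x_4) = 0.084104, coefficient = 2
x_5 = 3.7500, f(x_5) = 0.066390, coefficient = 1

I ≈ (0.450000/2) × 1.473837 = 0.331613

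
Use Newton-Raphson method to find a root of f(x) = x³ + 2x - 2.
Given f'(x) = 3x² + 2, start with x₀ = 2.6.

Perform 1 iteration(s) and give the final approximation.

f(x) = x³ + 2x - 2
f'(x) = 3x² + 2
x₀ = 2.6

Newton-Raphson formula: x_{n+1} = x_n - f(x_n)/f'(x_n)

Iteration 1:
  f(2.600000) = 20.776000
  f'(2.600000) = 22.280000
  x_1 = 2.600000 - 20.776000/22.280000 = 1.667504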